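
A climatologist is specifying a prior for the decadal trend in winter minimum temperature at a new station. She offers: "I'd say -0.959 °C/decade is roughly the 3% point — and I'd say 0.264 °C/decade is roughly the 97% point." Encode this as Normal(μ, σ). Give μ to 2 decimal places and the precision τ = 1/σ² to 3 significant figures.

For Normal(μ,σ), the p-quantile is μ + z_p·σ. Here z_{0.03} = -1.881, z_{0.97} = 1.881.
So -0.959 = μ − 1.881σ and 0.264 = μ + 1.881σ.
Subtracting: σ = (0.264 − -0.959)/(1.881 − (-1.881)) = 0.33.
Then μ = -0.959 − (-1.881)·0.33 = -0.35.
Precision τ = 1/σ² = 1/0.3251² = 9.46.

μ = -0.35, τ = 9.46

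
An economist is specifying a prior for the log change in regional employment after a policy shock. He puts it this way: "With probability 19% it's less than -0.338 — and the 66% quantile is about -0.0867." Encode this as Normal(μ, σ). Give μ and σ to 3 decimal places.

μ = -0.167, σ = 0.195

For Normal(μ,σ), the p-quantile is μ + z_p·σ. Here z_{0.19} = -0.8779, z_{0.66} = 0.4125.
So -0.338 = μ − 0.8779σ and -0.0867 = μ + 0.4125σ.
Subtracting: σ = (-0.0867 − -0.338)/(0.4125 − (-0.8779)) = 0.195.
Then μ = -0.338 − (-0.8779)·0.195 = -0.167.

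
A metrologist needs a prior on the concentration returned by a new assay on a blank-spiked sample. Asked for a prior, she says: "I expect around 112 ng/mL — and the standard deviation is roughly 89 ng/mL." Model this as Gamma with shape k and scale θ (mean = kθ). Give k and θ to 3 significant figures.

k ≈ 1.58, θ ≈ 70.7

For Gamma(k, scale θ): mean = kθ, variance = kθ², so CV = 1/√k.
CV = SD/mean = 89/112 = 0.7946, hence k = 1/CV² = 1.58.
Then θ = mean/k = 112/1.58 = 70.7.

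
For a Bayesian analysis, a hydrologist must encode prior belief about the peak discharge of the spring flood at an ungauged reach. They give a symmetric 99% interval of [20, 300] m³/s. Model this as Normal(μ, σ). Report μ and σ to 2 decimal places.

A symmetric 99% interval runs μ ± z·σ with z = 2.576.
Half-width = 140, so σ = 140/2.576 = 54.35.
μ is the interval midpoint, 160.00.

μ = 160.00, σ = 54.35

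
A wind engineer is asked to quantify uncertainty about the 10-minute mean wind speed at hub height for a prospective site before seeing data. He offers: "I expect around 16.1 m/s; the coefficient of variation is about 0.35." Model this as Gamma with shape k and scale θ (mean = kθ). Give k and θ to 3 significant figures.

For Gamma(k, scale θ): mean = kθ, variance = kθ², so CV = 1/√k.
CV = 0.35, hence k = 1/CV² = 8.16.
Then θ = mean/k = 16.1/8.16 = 1.97.

k ≈ 8.16, θ ≈ 1.97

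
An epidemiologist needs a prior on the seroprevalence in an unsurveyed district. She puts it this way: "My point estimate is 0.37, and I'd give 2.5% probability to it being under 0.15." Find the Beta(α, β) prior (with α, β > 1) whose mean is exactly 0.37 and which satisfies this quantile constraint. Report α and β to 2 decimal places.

With mean 0.37 fixed, write α = 0.37s, β = 0.63s where s = α+β.
Need P(θ < 0.15) = 0.025 under Beta(0.37s, 0.63s). Normal approximation: (q−m)/√(m(1−m)/s) ≈ z_{0.025} = -1.96, so s ≈ 0.37·0.63·(-1.96)²/(0.15−0.37)² = 18.5.
At s = 18.5: P(θ<0.15) ≈ 0.012. Adjusting to match 0.025 gives s ≈ 14.35.
So α = 0.37·14.35 ≈ 5.31, β = 0.63·14.35 ≈ 9.04.

α ≈ 5.31, β ≈ 9.04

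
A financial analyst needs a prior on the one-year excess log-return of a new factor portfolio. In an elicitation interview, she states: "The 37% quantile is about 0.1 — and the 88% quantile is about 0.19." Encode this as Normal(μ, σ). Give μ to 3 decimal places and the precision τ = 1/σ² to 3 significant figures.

μ = 0.120, τ = 280

The p-quantile of Normal(μ,σ) is μ + z_p·σ, with z_{0.37} = -0.3319 and z_{0.88} = 1.175.
Eliminate σ: μ = (z₂·x₁ − z₁·x₂)/(z₂ − z₁) = (1.175·0.1 − (-0.3319)·0.19)/1.507 = 0.120.
Then σ = (x₂ − x₁)/(z₂ − z₁) = (0.19 − 0.1)/1.507 = 0.060.
Precision τ = 1/σ² = 1/0.05973² = 280.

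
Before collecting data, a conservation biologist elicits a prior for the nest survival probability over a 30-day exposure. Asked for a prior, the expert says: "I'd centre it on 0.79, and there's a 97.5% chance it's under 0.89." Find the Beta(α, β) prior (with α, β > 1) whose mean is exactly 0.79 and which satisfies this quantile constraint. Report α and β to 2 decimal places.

α ≈ 39.46, β ≈ 10.49

With mean 0.79 fixed, write α = 0.79s, β = 0.21s where s = α+β.
Need P(θ < 0.89) = 0.975 under Beta(0.79s, 0.21s). Normal approximation: (q−m)/√(m(1−m)/s) ≈ z_{0.975} = 1.96, so s ≈ 0.79·0.21·(1.96)²/(0.89−0.79)² = 63.7.
At s = 63.7: P(θ<0.89) ≈ 0.987. Adjusting to match 0.975 gives s ≈ 49.95.
So α = 0.79·49.95 ≈ 39.46, β = 0.21·49.95 ≈ 10.49.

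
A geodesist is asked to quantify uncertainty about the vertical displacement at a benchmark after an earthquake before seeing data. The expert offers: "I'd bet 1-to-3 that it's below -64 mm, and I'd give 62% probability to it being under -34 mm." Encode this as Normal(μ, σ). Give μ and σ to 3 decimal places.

For Normal(μ,σ), the p-quantile is μ + z_p·σ. Here z_{0.25} = -0.6745, z_{0.62} = 0.3055.
So -64 = μ − 0.6745σ and -34 = μ + 0.3055σ.
Subtracting: σ = (-34 − -64)/(0.3055 − (-0.6745)) = 30.613.
Then μ = -64 − (-0.6745)·30.613 = -43.352.

μ = -43.352, σ = 30.613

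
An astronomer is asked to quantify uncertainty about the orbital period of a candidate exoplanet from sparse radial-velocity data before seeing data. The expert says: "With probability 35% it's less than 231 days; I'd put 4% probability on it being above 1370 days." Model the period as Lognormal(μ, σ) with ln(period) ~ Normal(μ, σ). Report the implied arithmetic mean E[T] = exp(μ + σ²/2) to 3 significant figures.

E[T] ≈ 451 days

If T ~ Lognormal(μ,σ) then ln T ~ Normal(μ,σ), so the p-quantile of ln T is μ + z_p·σ.
ln(231) = 5.442 and ln(1370) = 7.223; z_{0.35} = -0.3853, z_{0.96} = 1.751.
σ = (7.223 − 5.442)/(1.751 − (-0.3853)) = 0.833.
μ = 5.442 − (-0.3853)·0.833 = 5.764.
E[T] = exp(μ + σ²/2) = exp(5.764 + 0.3473) = 451 days.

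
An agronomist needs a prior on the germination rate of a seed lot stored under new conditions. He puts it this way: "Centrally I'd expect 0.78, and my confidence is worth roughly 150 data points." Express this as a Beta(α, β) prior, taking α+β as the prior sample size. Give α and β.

Under the effective-sample-size interpretation, Beta(α, β) has prior mean α/(α+β) and prior sample size α+β.
So α+β = 150 and α/(α+β) = 0.78, giving α = 0.78·150 = 117 and β = 150 − 117 = 33.

α = 117, β = 33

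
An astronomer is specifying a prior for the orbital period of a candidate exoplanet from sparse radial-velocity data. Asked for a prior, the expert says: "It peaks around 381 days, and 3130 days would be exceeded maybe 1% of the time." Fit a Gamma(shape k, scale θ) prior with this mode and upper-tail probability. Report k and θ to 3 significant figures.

k ≈ 1.75, θ ≈ 508

Gamma(k,θ) with k>1 has mode (k−1)θ, so θ = 381/(k−1).
Need P(X < 3130) = 0.99 with θ tied to k this way. Start at k = 2, θ = 381: P(X<3130) ≈ 0.998.
Too high — lower k to spread out. Iterating converges to k ≈ 1.75.
Then θ = 381/(1.75−1) ≈ 508.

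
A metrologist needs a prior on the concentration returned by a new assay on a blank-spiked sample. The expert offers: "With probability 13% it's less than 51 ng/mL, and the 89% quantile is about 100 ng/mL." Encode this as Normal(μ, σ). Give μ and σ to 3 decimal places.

For Normal(μ,σ), the p-quantile is μ + z_p·σ. Here z_{0.13} = -1.126, z_{0.89} = 1.227.
So 51 = μ − 1.126σ and 100 = μ + 1.227σ.
Subtracting: σ = (100 − 51)/(1.227 − (-1.126)) = 20.825.
Then μ = 51 − (-1.126)·20.825 = 74.457.

μ = 74.457, σ = 20.825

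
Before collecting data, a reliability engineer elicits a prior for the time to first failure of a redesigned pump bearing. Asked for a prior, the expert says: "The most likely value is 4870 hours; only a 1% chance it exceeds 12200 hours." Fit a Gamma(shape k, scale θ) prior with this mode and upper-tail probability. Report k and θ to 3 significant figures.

k ≈ 6.56, θ ≈ 875

Gamma(k,θ) with k>1 has mode (k−1)θ, so θ = 4870/(k−1).
Need P(X < 12200) = 0.99 with θ tied to k this way. Start at k = 2, θ = 4870: P(X<12200) ≈ 0.714.
Too low — raise k to concentrate. Iterating converges to k ≈ 6.56.
Then θ = 4870/(6.56−1) ≈ 875.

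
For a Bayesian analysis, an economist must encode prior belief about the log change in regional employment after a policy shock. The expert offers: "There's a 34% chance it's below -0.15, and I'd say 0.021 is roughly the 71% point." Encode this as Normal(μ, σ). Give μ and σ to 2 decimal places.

μ = -0.08, σ = 0.18

The p-quantile of Normal(μ,σ) is μ + z_p·σ, with z_{0.34} = -0.4125 and z_{0.71} = 0.5534.
Eliminate σ: μ = (z₂·x₁ − z₁·x₂)/(z₂ − z₁) = (0.5534·-0.15 − (-0.4125)·0.021)/0.9658 = -0.08.
Then σ = (x₂ − x₁)/(z₂ − z₁) = (0.021 − -0.15)/0.9658 = 0.18.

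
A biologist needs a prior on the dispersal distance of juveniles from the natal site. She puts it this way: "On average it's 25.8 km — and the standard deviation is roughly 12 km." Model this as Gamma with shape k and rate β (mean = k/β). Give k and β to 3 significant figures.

k ≈ 4.62, β ≈ 0.179

For Gamma(k, rate β): mean = k/β, variance = k/β², so CV = 1/√k.
CV = SD/mean = 12/25.8 = 0.4651, hence k = 1/CV² = 4.62.
Then β = k/mean = 4.62/25.8 = 0.179.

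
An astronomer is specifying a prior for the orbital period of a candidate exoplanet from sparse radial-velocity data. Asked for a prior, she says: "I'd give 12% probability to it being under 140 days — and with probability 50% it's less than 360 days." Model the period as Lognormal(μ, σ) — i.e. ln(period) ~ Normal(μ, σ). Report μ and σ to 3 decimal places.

If T ~ Lognormal(μ,σ) then ln T ~ Normal(μ,σ), so the p-quantile of ln T is μ + z_p·σ.
ln(140) = 4.942 and ln(360) = 5.886; z_{0.12} = -1.175, z_{0.5} = 0.
σ = (5.886 − 4.942)/(0 − (-1.175)) = 0.804.
μ = 4.942 − (-1.175)·0.804 = 5.886.

μ ≈ 5.886, σ ≈ 0.804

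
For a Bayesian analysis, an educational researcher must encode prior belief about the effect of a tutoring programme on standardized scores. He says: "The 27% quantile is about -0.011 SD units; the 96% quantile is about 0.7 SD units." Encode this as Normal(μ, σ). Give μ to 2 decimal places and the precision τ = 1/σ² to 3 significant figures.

For Normal(μ,σ), the p-quantile is μ + z_p·σ. Here z_{0.27} = -0.6128, z_{0.96} = 1.751.
So -0.011 = μ − 0.6128σ and 0.7 = μ + 1.751σ.
Subtracting: σ = (0.7 − -0.011)/(1.751 − (-0.6128)) = 0.30.
Then μ = -0.011 − (-0.6128)·0.30 = 0.17.
Precision τ = 1/σ² = 1/0.3008² = 11.1.

μ = 0.17, τ = 11.1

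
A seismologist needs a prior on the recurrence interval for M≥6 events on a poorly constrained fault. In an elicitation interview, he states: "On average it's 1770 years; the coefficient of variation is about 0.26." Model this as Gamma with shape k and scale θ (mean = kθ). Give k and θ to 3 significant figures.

k ≈ 14.8, θ ≈ 120

For Gamma(k, scale θ): mean = kθ, variance = kθ², so CV = 1/√k.
CV = 0.26, hence k = 1/CV² = 14.8.
Then θ = mean/k = 1770/14.8 = 120.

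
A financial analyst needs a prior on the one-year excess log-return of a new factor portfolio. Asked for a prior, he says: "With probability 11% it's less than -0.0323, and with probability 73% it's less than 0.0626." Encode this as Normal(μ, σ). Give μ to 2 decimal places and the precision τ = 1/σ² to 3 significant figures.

For Normal(μ,σ), the p-quantile is μ + z_p·σ. Here z_{0.11} = -1.227, z_{0.73} = 0.6128.
So -0.0323 = μ − 1.227σ and 0.0626 = μ + 0.6128σ.
Subtracting: σ = (0.0626 − -0.0323)/(0.6128 − (-1.227)) = 0.05.
Then μ = -0.0323 − (-1.227)·0.05 = 0.03.
Precision τ = 1/σ² = 1/0.05159² = 376.

μ = 0.03, τ = 376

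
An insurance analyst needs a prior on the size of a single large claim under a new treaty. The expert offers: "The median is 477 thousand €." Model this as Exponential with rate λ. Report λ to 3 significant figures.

λ ≈ 0.00145

Exponential median = ln 2 / λ, so λ = ln 2 / 477.0 = 0.00145.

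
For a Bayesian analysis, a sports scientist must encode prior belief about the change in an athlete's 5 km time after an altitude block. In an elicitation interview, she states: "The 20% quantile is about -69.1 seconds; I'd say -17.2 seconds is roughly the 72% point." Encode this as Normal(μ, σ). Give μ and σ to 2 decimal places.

μ = -38.44, σ = 36.43

For Normal(μ,σ), the p-quantile is μ + z_p·σ. Here z_{0.2} = -0.8416, z_{0.72} = 0.5828.
So -69.1 = μ − 0.8416σ and -17.2 = μ + 0.5828σ.
Subtracting: σ = (-17.2 − -69.1)/(0.5828 − (-0.8416)) = 36.43.
Then μ = -69.1 − (-0.8416)·36.43 = -38.44.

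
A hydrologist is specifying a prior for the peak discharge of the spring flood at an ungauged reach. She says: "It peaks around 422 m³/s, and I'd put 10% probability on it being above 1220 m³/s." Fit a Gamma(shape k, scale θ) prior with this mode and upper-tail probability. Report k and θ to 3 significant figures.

k ≈ 2.69, θ ≈ 249

Gamma(k,θ) with k>1 has mode (k−1)θ, so θ = 422/(k−1).
Need P(X < 1220) = 0.9 with θ tied to k this way. Start at k = 2, θ = 422: P(X<1220) ≈ 0.784.
Too low — raise k to concentrate. Iterating converges to k ≈ 2.69.
Then θ = 422/(2.69−1) ≈ 249.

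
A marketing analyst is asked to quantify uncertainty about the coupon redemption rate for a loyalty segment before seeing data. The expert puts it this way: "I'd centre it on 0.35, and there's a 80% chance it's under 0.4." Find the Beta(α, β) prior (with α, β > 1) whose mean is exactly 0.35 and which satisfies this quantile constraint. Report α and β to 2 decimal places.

α ≈ 22.16, β ≈ 41.15

With mean 0.35 fixed, write α = 0.35s, β = 0.65s where s = α+β.
Need P(θ < 0.4) = 0.8 under Beta(0.35s, 0.65s). Normal approximation: (q−m)/√(m(1−m)/s) ≈ z_{0.8} = 0.842, so s ≈ 0.35·0.65·(0.842)²/(0.4−0.35)² = 64.5.
At s = 64.5: P(θ<0.4) ≈ 0.802. Adjusting to match 0.8 gives s ≈ 63.31.
So α = 0.35·63.31 ≈ 22.16, β = 0.65·63.31 ≈ 41.15.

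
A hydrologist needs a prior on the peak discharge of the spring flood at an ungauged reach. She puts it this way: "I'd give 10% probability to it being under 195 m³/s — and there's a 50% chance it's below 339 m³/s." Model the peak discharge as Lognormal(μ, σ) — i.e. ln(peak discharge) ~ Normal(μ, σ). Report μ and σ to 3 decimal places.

μ ≈ 5.826, σ ≈ 0.432

If T ~ Lognormal(μ,σ) then ln T ~ Normal(μ,σ), so the p-quantile of ln T is μ + z_p·σ.
ln(195) = 5.273 and ln(339) = 5.826; z_{0.1} = -1.282, z_{0.5} = 0.
σ = (5.826 − 5.273)/(0 − (-1.282)) = 0.432.
μ = 5.273 − (-1.282)·0.432 = 5.826.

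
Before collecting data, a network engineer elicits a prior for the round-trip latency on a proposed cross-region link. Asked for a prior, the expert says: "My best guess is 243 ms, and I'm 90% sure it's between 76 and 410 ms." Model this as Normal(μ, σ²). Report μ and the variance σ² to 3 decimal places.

A symmetric 90% interval runs μ ± z·σ with z = 1.645.
Half-width = 167, so σ = 167/1.645 = 101.5288 and σ² = 10308.095.
μ is the stated best guess, 243.000.

μ = 243.000, σ² = 10308.095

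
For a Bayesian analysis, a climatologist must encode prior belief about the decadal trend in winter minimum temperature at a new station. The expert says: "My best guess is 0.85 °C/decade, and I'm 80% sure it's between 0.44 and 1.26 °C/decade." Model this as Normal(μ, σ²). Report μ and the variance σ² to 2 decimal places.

μ = 0.85, σ² = 0.10

A symmetric 80% interval runs μ ± z·σ with z = 1.282.
Half-width = 0.41, so σ = 0.41/1.282 = 0.320 and σ² = 0.10.
μ is the stated best guess, 0.85.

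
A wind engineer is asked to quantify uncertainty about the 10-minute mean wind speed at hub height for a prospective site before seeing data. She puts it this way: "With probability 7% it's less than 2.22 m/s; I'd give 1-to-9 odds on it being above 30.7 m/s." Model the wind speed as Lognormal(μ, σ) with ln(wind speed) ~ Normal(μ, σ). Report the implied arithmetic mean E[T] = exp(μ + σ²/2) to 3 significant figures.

If T ~ Lognormal(μ,σ) then ln T ~ Normal(μ,σ), so the p-quantile of ln T is μ + z_p·σ.
ln(2.22) = 0.7975 and ln(30.7) = 3.424; z_{0.07} = -1.476, z_{0.9} = 1.282.
σ = (3.424 − 0.7975)/(1.282 − (-1.476)) = 0.953.
μ = 0.7975 − (-1.476)·0.953 = 2.203.
E[T] = exp(μ + σ²/2) = exp(2.203 + 0.4538) = 14.3 m/s.

E[T] ≈ 14.3 m/s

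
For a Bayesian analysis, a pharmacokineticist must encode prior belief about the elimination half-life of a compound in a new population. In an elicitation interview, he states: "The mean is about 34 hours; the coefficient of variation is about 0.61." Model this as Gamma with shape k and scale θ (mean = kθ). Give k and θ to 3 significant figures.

k ≈ 2.69, θ ≈ 12.7

For Gamma(k, scale θ): mean = kθ, variance = kθ², so CV = 1/√k.
CV = 0.61, hence k = 1/CV² = 2.69.
Then θ = mean/k = 34/2.69 = 12.7.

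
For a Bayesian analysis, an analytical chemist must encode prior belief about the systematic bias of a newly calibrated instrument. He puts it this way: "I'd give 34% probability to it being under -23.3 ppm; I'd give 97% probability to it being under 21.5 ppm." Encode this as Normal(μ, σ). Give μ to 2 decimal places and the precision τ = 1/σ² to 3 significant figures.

The p-quantile of Normal(μ,σ) is μ + z_p·σ, with z_{0.34} = -0.4125 and z_{0.97} = 1.881.
Eliminate σ: μ = (z₂·x₁ − z₁·x₂)/(z₂ − z₁) = (1.881·-23.3 − (-0.4125)·21.5)/2.293 = -15.24.
Then σ = (x₂ − x₁)/(z₂ − z₁) = (21.5 − -23.3)/2.293 = 19.54.
Precision τ = 1/σ² = 1/19.54² = 0.00262.

μ = -15.24, τ = 0.00262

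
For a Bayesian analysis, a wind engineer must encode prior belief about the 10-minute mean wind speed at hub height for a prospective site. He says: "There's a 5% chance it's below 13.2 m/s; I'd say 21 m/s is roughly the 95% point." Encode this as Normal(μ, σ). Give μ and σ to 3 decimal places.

The p-quantile of Normal(μ,σ) is μ + z_p·σ, with z_{0.05} = -1.645 and z_{0.95} = 1.645.
Eliminate σ: μ = (z₂·x₁ − z₁·x₂)/(z₂ − z₁) = (1.645·13.2 − (-1.645)·21)/3.29 = 17.100.
Then σ = (x₂ − x₁)/(z₂ − z₁) = (21 − 13.2)/3.29 = 2.371.

μ = 17.100, σ = 2.371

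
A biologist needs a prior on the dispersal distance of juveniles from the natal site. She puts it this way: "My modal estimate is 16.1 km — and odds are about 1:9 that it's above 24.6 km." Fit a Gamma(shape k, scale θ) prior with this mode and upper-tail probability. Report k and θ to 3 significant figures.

k ≈ 11.4, θ ≈ 1.55

Gamma(k,θ) with k>1 has mode (k−1)θ, so θ = 16.1/(k−1).
Need P(X < 24.6) = 0.9 with θ tied to k this way. Start at k = 2, θ = 16.1: P(X<24.6) ≈ 0.451.
Too low — raise k to concentrate. Iterating converges to k ≈ 11.4.
Then θ = 16.1/(11.4−1) ≈ 1.55.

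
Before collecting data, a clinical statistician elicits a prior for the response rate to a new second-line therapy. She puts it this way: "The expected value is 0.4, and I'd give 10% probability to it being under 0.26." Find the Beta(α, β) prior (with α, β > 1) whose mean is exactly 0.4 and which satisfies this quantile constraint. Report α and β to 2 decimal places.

α ≈ 7.61, β ≈ 11.42

With mean 0.4 fixed, write α = 0.4s, β = 0.6s where s = α+β.
Need P(θ < 0.26) = 0.1 under Beta(0.4s, 0.6s). Normal approximation: (q−m)/√(m(1−m)/s) ≈ z_{0.1} = -1.28, so s ≈ 0.4·0.6·(-1.28)²/(0.26−0.4)² = 20.1.
At s = 20.1: P(θ<0.26) ≈ 0.093. Adjusting to match 0.1 gives s ≈ 19.04.
So α = 0.4·19.04 ≈ 7.61, β = 0.6·19.04 ≈ 11.42.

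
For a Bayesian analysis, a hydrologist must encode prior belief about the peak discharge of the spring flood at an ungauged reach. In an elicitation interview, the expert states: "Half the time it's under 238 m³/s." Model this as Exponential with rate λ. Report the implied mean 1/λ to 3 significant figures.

mean ≈ 343 m³/s

Exponential median = ln 2 / λ, so λ = ln 2 / 238.0 = 0.00291.
Mean = 1/λ = 343 m³/s.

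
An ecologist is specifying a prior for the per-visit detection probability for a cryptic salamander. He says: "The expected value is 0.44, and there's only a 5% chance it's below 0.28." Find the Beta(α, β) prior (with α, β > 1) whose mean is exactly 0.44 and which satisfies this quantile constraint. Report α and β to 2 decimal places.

With mean 0.44 fixed, write α = 0.44s, β = 0.56s where s = α+β.
Need P(θ < 0.28) = 0.05 under Beta(0.44s, 0.56s). Normal approximation: (q−m)/√(m(1−m)/s) ≈ z_{0.05} = -1.64, so s ≈ 0.44·0.56·(-1.64)²/(0.28−0.44)² = 26.0.
At s = 26.0: P(θ<0.28) ≈ 0.044. Adjusting to match 0.05 gives s ≈ 24.23.
So α = 0.44·24.23 ≈ 10.66, β = 0.56·24.23 ≈ 13.57.

α ≈ 10.66, β ≈ 13.57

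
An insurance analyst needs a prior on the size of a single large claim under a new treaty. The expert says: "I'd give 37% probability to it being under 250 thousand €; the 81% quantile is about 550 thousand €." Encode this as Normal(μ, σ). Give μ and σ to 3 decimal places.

μ = 332.295, σ = 247.985

For Normal(μ,σ), the p-quantile is μ + z_p·σ. Here z_{0.37} = -0.3319, z_{0.81} = 0.8779.
So 250 = μ − 0.3319σ and 550 = μ + 0.8779σ.
Subtracting: σ = (550 − 250)/(0.8779 − (-0.3319)) = 247.985.
Then μ = 250 − (-0.3319)·247.985 = 332.295.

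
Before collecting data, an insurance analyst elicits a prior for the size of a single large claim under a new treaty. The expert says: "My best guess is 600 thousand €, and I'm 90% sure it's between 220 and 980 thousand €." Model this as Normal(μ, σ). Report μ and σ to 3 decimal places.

μ = 600.000, σ = 231.024

A symmetric 90% interval runs μ ± z·σ with z = 1.645.
Half-width = 380, so σ = 380/1.645 = 231.024.
μ is the stated best guess, 600.000.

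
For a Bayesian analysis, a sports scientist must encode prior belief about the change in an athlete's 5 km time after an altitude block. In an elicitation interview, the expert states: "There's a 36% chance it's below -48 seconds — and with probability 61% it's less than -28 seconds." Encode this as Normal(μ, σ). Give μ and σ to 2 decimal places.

For Normal(μ,σ), the p-quantile is μ + z_p·σ. Here z_{0.36} = -0.3585, z_{0.61} = 0.2793.
So -48 = μ − 0.3585σ and -28 = μ + 0.2793σ.
Subtracting: σ = (-28 − -48)/(0.2793 − (-0.3585)) = 31.36.
Then μ = -48 − (-0.3585)·31.36 = -36.76.

μ = -36.76, σ = 31.36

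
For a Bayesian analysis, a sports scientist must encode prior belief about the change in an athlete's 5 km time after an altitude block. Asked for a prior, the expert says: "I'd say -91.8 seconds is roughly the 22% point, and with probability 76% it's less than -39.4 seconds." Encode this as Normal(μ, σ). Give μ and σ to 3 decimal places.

μ = -64.432, σ = 35.441

For Normal(μ,σ), the p-quantile is μ + z_p·σ. Here z_{0.22} = -0.7722, z_{0.76} = 0.7063.
So -91.8 = μ − 0.7722σ and -39.4 = μ + 0.7063σ.
Subtracting: σ = (-39.4 − -91.8)/(0.7063 − (-0.7722)) = 35.441.
Then μ = -91.8 − (-0.7722)·35.441 = -64.432.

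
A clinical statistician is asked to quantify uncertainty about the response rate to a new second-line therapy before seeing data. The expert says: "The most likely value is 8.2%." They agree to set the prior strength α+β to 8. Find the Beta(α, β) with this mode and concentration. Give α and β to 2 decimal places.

α = 1.49, β = 6.51

For α,β > 1 the Beta mode is (α−1)/(α+β−2). With α+β = 8, the mode is (α−1)/6.
Set (α−1)/6 = 0.082 → α = 1 + 0.082·6 = 1.49.
β = 8 − α = 6.51.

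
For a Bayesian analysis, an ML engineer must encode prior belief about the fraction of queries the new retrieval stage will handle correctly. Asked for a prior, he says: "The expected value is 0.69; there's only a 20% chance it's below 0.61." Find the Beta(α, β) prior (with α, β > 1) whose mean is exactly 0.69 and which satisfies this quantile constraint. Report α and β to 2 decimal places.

With mean 0.69 fixed, write α = 0.69s, β = 0.31s where s = α+β.
Need P(θ < 0.61) = 0.2 under Beta(0.69s, 0.31s). Normal approximation: (q−m)/√(m(1−m)/s) ≈ z_{0.2} = -0.842, so s ≈ 0.69·0.31·(-0.842)²/(0.61−0.69)² = 23.7.
At s = 23.7: P(θ<0.61) ≈ 0.196. Adjusting to match 0.2 gives s ≈ 22.69.
So α = 0.69·22.69 ≈ 15.65, β = 0.31·22.69 ≈ 7.03.

α ≈ 15.65, β ≈ 7.03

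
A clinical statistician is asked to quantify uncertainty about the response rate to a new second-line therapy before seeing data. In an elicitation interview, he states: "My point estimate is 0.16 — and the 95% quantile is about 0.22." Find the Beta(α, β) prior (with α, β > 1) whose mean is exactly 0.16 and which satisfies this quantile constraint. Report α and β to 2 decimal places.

With mean 0.16 fixed, write α = 0.16s, β = 0.84s where s = α+β.
Need P(θ < 0.22) = 0.95 under Beta(0.16s, 0.84s). Normal approximation: (q−m)/√(m(1−m)/s) ≈ z_{0.95} = 1.64, so s ≈ 0.16·0.84·(1.64)²/(0.22−0.16)² = 101.0.
At s = 101.0: P(θ<0.22) ≈ 0.941. Adjusting to match 0.95 gives s ≈ 112.06.
So α = 0.16·112.06 ≈ 17.93, β = 0.84·112.06 ≈ 94.13.

α ≈ 17.93, β ≈ 94.13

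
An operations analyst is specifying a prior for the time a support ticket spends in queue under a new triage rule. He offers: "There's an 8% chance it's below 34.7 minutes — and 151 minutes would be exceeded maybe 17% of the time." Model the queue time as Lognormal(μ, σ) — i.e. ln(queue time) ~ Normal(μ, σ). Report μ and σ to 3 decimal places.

μ ≈ 4.423, σ ≈ 0.623

If T ~ Lognormal(μ,σ) then ln T ~ Normal(μ,σ), so the p-quantile of ln T is μ + z_p·σ.
ln(34.7) = 3.547 and ln(151) = 5.017; z_{0.08} = -1.405, z_{0.83} = 0.9542.
σ = (5.017 − 3.547)/(0.9542 − (-1.405)) = 0.623.
μ = 3.547 − (-1.405)·0.623 = 4.423.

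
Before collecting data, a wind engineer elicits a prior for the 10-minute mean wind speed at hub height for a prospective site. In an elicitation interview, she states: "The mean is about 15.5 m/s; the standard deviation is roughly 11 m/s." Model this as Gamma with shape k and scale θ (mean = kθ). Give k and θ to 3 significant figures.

For Gamma(k, scale θ): mean = kθ, variance = kθ², so CV = 1/√k.
CV = SD/mean = 11/15.5 = 0.7097, hence k = 1/CV² = 1.99.
Then θ = mean/k = 15.5/1.99 = 7.81.

k ≈ 1.99, θ ≈ 7.81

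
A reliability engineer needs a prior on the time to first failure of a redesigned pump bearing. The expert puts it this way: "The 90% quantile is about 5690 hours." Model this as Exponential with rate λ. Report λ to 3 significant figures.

λ ≈ 0.000405

P(T < 5690.0) = 1 − e^(−λ·5690.0) = 0.9, so λ = −ln(1−0.9)/5690.0 = −ln(0.1)/5690.0 = 0.000405.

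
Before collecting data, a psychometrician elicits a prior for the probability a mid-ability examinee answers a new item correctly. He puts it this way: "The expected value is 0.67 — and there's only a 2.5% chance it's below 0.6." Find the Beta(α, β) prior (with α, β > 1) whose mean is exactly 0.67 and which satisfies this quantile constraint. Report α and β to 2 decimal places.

With mean 0.67 fixed, write α = 0.67s, β = 0.33s where s = α+β.
Need P(θ < 0.6) = 0.025 under Beta(0.67s, 0.33s). Normal approximation: (q−m)/√(m(1−m)/s) ≈ z_{0.025} = -1.96, so s ≈ 0.67·0.33·(-1.96)²/(0.6−0.67)² = 173.3.
At s = 173.3: P(θ<0.6) ≈ 0.028. Adjusting to match 0.025 gives s ≈ 180.98.
So α = 0.67·180.98 ≈ 121.25, β = 0.33·180.98 ≈ 59.72.

α ≈ 121.25, β ≈ 59.72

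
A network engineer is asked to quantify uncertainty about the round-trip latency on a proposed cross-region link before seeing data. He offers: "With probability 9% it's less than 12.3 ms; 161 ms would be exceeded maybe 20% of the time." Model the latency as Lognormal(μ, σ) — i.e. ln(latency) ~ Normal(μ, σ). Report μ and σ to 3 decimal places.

μ ≈ 4.090, σ ≈ 1.178

If T ~ Lognormal(μ,σ) then ln T ~ Normal(μ,σ), so the p-quantile of ln T is μ + z_p·σ.
ln(12.3) = 2.51 and ln(161) = 5.081; z_{0.09} = -1.341, z_{0.8} = 0.8416.
σ = (5.081 − 2.51)/(0.8416 − (-1.341)) = 1.178.
μ = 2.51 − (-1.341)·1.178 = 4.090.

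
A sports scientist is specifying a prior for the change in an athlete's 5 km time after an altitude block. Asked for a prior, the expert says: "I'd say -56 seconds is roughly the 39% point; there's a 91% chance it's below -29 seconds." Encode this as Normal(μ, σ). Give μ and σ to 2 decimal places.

The p-quantile of Normal(μ,σ) is μ + z_p·σ, with z_{0.39} = -0.2793 and z_{0.91} = 1.341.
Eliminate σ: μ = (z₂·x₁ − z₁·x₂)/(z₂ − z₁) = (1.341·-56 − (-0.2793)·-29)/1.62 = -51.34.
Then σ = (x₂ − x₁)/(z₂ − z₁) = (-29 − -56)/1.62 = 16.67.

μ = -51.34, σ = 16.67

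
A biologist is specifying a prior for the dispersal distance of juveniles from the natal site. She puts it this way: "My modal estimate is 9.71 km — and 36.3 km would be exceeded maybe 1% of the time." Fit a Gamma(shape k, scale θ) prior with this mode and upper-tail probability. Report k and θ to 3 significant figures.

k ≈ 3.45, θ ≈ 3.97

Gamma(k,θ) with k>1 has mode (k−1)θ, so θ = 9.71/(k−1).
Need P(X < 36.3) = 0.99 with θ tied to k this way. Start at k = 2, θ = 9.71: P(X<36.3) ≈ 0.887.
Too low — raise k to concentrate. Iterating converges to k ≈ 3.45.
Then θ = 9.71/(3.45−1) ≈ 3.97.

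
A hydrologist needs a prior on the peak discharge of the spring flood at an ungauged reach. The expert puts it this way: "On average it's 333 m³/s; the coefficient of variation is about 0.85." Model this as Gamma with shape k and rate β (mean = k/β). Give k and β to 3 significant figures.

k ≈ 1.38, β ≈ 0.00416

For Gamma(k, rate β): mean = k/β, variance = k/β², so CV = 1/√k.
CV = 0.85, hence k = 1/CV² = 1.38.
Then β = k/mean = 1.38/333 = 0.00416.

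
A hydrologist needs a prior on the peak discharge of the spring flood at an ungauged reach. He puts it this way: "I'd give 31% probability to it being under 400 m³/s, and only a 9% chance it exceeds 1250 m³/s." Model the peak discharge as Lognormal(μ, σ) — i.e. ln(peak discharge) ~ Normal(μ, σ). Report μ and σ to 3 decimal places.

μ ≈ 6.299, σ ≈ 0.620

If T ~ Lognormal(μ,σ) then ln T ~ Normal(μ,σ), so the p-quantile of ln T is μ + z_p·σ.
ln(400) = 5.991 and ln(1250) = 7.131; z_{0.31} = -0.4959, z_{0.91} = 1.341.
σ = (7.131 − 5.991)/(1.341 − (-0.4959)) = 0.620.
μ = 5.991 − (-0.4959)·0.620 = 6.299.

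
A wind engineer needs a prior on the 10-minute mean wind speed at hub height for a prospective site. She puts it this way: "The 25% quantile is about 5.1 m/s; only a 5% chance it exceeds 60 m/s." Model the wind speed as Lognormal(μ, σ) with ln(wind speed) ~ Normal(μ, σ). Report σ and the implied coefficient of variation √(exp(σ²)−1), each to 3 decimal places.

σ ≈ 1.063, CV ≈ 1.447

If T ~ Lognormal(μ,σ) then ln T ~ Normal(μ,σ), so the p-quantile of ln T is μ + z_p·σ.
ln(5.1) = 1.629 and ln(60) = 4.094; z_{0.25} = -0.6745, z_{0.95} = 1.645.
σ = (4.094 − 1.629)/(1.645 − (-0.6745)) = 1.063.
μ = 1.629 − (-0.6745)·1.063 = 2.346.
CV = √(exp(σ²)−1) = √(exp(1.1296)−1) = 1.447.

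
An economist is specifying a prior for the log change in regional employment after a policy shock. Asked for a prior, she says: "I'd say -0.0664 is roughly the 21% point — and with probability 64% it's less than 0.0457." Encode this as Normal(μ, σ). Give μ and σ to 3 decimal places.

For Normal(μ,σ), the p-quantile is μ + z_p·σ. Here z_{0.21} = -0.8064, z_{0.64} = 0.3585.
So -0.0664 = μ − 0.8064σ and 0.0457 = μ + 0.3585σ.
Subtracting: σ = (0.0457 − -0.0664)/(0.3585 − (-0.8064)) = 0.096.
Then μ = -0.0664 − (-0.8064)·0.096 = 0.011.

μ = 0.011, σ = 0.096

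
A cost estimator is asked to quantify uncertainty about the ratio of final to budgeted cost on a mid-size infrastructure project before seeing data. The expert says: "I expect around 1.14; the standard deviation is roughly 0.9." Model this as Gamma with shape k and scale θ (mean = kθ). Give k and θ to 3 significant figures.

k ≈ 1.6, θ ≈ 0.711

For Gamma(k, scale θ): mean = kθ, variance = kθ², so CV = 1/√k.
CV = SD/mean = 0.9/1.14 = 0.7895, hence k = 1/CV² = 1.6.
Then θ = mean/k = 1.14/1.6 = 0.711.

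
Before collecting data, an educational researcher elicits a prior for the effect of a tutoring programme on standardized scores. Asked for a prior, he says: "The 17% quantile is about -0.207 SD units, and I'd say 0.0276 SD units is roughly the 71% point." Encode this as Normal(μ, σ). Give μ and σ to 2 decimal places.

The p-quantile of Normal(μ,σ) is μ + z_p·σ, with z_{0.17} = -0.9542 and z_{0.71} = 0.5534.
Eliminate σ: μ = (z₂·x₁ − z₁·x₂)/(z₂ − z₁) = (0.5534·-0.207 − (-0.9542)·0.0276)/1.508 = -0.06.
Then σ = (x₂ − x₁)/(z₂ − z₁) = (0.0276 − -0.207)/1.508 = 0.16.

μ = -0.06, σ = 0.16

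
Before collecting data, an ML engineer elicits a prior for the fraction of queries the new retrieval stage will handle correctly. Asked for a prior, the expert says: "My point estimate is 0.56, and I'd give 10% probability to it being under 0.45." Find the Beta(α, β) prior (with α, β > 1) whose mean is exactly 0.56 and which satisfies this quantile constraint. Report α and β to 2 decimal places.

With mean 0.56 fixed, write α = 0.56s, β = 0.44s where s = α+β.
Need P(θ < 0.45) = 0.1 under Beta(0.56s, 0.44s). Normal approximation: (q−m)/√(m(1−m)/s) ≈ z_{0.1} = -1.28, so s ≈ 0.56·0.44·(-1.28)²/(0.45−0.56)² = 33.4.
At s = 33.4: P(θ<0.45) ≈ 0.100. Adjusting to match 0.1 gives s ≈ 33.58.
So α = 0.56·33.58 ≈ 18.81, β = 0.44·33.58 ≈ 14.78.

α ≈ 18.81, β ≈ 14.78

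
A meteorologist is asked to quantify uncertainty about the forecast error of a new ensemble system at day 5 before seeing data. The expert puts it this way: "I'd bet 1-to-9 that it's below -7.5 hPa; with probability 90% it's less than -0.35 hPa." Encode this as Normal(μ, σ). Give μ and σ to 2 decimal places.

For Normal(μ,σ), the p-quantile is μ + z_p·σ. Here z_{0.1} = -1.282, z_{0.9} = 1.282.
So -7.5 = μ − 1.282σ and -0.35 = μ + 1.282σ.
Subtracting: σ = (-0.35 − -7.5)/(1.282 − (-1.282)) = 2.79.
Then μ = -7.5 − (-1.282)·2.79 = -3.92.

μ = -3.92, σ = 2.79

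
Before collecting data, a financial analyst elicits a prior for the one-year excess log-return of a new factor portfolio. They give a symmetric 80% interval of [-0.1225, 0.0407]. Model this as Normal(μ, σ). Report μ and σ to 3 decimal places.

A symmetric 80% interval runs μ ± z·σ with z = 1.282.
Half-width = 0.0816, so σ = 0.0816/1.282 = 0.064.
μ is the interval midpoint, -0.041.

μ = -0.041, σ = 0.064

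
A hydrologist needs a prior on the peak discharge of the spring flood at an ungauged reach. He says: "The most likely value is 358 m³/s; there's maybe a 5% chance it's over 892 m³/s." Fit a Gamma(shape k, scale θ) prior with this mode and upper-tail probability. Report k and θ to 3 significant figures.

k ≈ 4.26, θ ≈ 110

Gamma(k,θ) with k>1 has mode (k−1)θ, so θ = 358/(k−1).
Need P(X < 892) = 0.95 with θ tied to k this way. Start at k = 2, θ = 358: P(X<892) ≈ 0.711.
Too low — raise k to concentrate. Iterating converges to k ≈ 4.26.
Then θ = 358/(4.26−1) ≈ 110.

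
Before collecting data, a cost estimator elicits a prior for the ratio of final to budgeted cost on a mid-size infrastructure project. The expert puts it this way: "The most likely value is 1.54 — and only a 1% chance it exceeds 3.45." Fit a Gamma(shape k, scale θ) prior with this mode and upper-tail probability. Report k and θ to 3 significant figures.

Gamma(k,θ) with k>1 has mode (k−1)θ, so θ = 1.54/(k−1).
Need P(X < 3.45) = 0.99 with θ tied to k this way. Start at k = 2, θ = 1.54: P(X<3.45) ≈ 0.655.
Too low — raise k to concentrate. Iterating converges to k ≈ 8.38.
Then θ = 1.54/(8.38−1) ≈ 0.209.

k ≈ 8.38, θ ≈ 0.209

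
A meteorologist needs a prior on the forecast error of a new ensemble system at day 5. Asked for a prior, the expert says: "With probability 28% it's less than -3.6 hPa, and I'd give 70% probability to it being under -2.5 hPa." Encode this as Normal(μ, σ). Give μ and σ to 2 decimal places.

μ = -3.02, σ = 0.99

For Normal(μ,σ), the p-quantile is μ + z_p·σ. Here z_{0.28} = -0.5828, z_{0.7} = 0.5244.
So -3.6 = μ − 0.5828σ and -2.5 = μ + 0.5244σ.
Subtracting: σ = (-2.5 − -3.6)/(0.5244 − (-0.5828)) = 0.99.
Then μ = -3.6 − (-0.5828)·0.99 = -3.02.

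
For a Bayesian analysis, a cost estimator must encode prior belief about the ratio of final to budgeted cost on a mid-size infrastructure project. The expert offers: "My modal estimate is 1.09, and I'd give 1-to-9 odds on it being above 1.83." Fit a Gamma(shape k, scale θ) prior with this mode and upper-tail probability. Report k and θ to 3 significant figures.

Gamma(k,θ) with k>1 has mode (k−1)θ, so θ = 1.09/(k−1).
Need P(X < 1.83) = 0.9 with θ tied to k this way. Start at k = 2, θ = 1.09: P(X<1.83) ≈ 0.500.
Too low — raise k to concentrate. Iterating converges to k ≈ 8.04.
Then θ = 1.09/(8.04−1) ≈ 0.155.

k ≈ 8.04, θ ≈ 0.155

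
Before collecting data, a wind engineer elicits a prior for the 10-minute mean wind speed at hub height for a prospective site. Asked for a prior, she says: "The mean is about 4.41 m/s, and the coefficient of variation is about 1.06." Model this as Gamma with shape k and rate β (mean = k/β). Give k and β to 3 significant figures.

k ≈ 0.89, β ≈ 0.202

For Gamma(k, rate β): mean = k/β, variance = k/β², so CV = 1/√k.
CV = 1.06, hence k = 1/CV² = 0.89.
Then β = k/mean = 0.89/4.41 = 0.202.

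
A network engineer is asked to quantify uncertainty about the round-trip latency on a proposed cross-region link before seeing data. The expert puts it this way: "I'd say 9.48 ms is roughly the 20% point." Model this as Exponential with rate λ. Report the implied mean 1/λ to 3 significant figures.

mean ≈ 42.5 ms

P(T < 9.48) = 1 − e^(−λ·9.48) = 0.2, so λ = −ln(1−0.2)/9.48 = −ln(0.8)/9.48 = 0.0235.
Mean = 1/λ = 42.5 ms.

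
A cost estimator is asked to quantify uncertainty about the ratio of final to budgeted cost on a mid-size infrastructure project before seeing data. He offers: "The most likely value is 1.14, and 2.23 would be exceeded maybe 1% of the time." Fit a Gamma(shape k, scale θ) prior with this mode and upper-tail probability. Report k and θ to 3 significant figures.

Gamma(k,θ) with k>1 has mode (k−1)θ, so θ = 1.14/(k−1).
Need P(X < 2.23) = 0.99 with θ tied to k this way. Start at k = 2, θ = 1.14: P(X<2.23) ≈ 0.582.
Too low — raise k to concentrate. Iterating converges to k ≈ 12.
Then θ = 1.14/(12−1) ≈ 0.104.

k ≈ 12, θ ≈ 0.104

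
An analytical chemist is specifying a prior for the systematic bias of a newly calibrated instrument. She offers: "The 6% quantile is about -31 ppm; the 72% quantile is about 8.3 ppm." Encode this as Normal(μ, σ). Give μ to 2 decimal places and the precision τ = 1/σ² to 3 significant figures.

For Normal(μ,σ), the p-quantile is μ + z_p·σ. Here z_{0.06} = -1.555, z_{0.72} = 0.5828.
So -31 = μ − 1.555σ and 8.3 = μ + 0.5828σ.
Subtracting: σ = (8.3 − -31)/(0.5828 − (-1.555)) = 18.38.
Then μ = -31 − (-1.555)·18.38 = -2.42.
Precision τ = 1/σ² = 1/18.38² = 0.00296.

μ = -2.42, τ = 0.00296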